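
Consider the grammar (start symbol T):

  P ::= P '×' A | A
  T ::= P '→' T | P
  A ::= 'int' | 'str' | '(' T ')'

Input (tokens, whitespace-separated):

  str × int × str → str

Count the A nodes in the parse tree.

4

[T [P [P [P [A str]] × [A int]] × [A str]] → [T [P [A str]]]]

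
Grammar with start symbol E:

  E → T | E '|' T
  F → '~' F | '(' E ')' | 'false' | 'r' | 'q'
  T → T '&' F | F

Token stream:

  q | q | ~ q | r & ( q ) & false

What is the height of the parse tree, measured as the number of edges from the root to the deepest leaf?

7

[E [E [E [E [T [F q]]] | [T [F q]]] | [T [F ~ [F q]]]] | [T [T [T [F r]] & [F ( [E [T [F q]]] )]] & [F false]]]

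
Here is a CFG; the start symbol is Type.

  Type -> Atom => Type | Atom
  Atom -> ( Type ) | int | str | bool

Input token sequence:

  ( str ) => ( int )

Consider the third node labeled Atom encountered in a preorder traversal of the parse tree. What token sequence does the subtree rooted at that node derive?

[Type [Atom ( [Type [Atom str]] )] => [Type [Atom ( [Type [Atom int]] )]]]

( int )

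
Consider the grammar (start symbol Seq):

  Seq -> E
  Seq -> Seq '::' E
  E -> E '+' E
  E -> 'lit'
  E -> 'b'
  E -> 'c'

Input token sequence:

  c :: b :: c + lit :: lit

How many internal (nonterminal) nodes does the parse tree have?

10

[Seq [Seq [Seq [Seq [E c]] :: [E b]] :: [E [E c] + [E lit]]] :: [E lit]]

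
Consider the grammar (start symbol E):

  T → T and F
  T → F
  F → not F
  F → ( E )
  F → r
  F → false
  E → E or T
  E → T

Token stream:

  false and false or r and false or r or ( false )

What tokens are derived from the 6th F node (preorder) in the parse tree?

( false )

[E [E [E [E [T [T [F false]] and [F false]]] or [T [T [F r]] and [F false]]] or [T [F r]]] or [T [F ( [E [T [F false]]] )]]]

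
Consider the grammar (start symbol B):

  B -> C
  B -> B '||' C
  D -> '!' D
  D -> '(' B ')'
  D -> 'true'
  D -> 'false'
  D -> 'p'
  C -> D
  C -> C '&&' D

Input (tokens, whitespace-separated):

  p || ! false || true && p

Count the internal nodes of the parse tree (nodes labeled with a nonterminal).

[B [B [B [C [D p]]] || [C [D ! [D false]]]] || [C [C [D true]] && [D p]]]

12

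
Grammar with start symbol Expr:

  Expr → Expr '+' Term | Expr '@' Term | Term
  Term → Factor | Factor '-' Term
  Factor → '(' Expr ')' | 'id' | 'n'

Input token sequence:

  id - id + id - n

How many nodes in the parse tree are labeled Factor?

[Expr [Expr [Term [Factor id] - [Term [Factor id]]]] + [Term [Factor id] - [Term [Factor n]]]]

4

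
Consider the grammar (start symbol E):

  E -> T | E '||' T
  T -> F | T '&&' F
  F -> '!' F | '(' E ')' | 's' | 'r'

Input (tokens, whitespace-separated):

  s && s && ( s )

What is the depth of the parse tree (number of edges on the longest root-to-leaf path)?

6

[E [T [T [T [F s]] && [F s]] && [F ( [E [T [F s]]] )]]]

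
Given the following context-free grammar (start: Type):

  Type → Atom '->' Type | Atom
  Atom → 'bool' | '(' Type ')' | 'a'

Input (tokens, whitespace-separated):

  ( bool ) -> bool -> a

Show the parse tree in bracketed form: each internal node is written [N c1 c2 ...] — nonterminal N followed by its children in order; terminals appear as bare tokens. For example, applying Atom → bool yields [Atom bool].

[Type [Atom ( [Type [Atom bool]] )] -> [Type [Atom bool] -> [Type [Atom a]]]]

Type
Atom -> Type
( Type ) -> Type
( Atom ) -> Type
( bool ) -> Type
( bool ) -> Atom -> Type
( bool ) -> bool -> Type
( bool ) -> bool -> Atom
( bool ) -> bool -> a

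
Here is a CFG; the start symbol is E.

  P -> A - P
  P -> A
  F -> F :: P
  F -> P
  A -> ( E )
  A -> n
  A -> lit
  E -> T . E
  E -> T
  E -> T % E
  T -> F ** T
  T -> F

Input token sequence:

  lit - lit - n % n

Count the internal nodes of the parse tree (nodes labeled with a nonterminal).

[E [T [F [P [A lit] - [P [A lit] - [P [A n]]]]]] % [E [T [F [P [A n]]]]]]

14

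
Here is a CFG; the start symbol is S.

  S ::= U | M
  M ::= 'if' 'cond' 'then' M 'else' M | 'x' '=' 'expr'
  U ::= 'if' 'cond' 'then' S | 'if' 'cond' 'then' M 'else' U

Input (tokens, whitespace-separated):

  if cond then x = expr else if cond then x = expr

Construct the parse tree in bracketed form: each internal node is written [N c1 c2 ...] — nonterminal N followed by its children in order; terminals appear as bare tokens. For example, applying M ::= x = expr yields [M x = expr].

S
U
if cond then M else U
if cond then x = expr else U
if cond then x = expr else if cond then S
if cond then x = expr else if cond then M
if cond then x = expr else if cond then x = expr

[S [U if cond then [M x = expr] else [U if cond then [S [M x = expr]]]]]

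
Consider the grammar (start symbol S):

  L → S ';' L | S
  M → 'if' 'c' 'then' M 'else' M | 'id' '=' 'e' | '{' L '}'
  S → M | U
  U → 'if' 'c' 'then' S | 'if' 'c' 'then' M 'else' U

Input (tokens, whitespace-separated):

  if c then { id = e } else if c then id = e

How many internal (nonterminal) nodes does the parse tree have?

[S [U if c then [M { [L [S [M id = e]]] }] else [U if c then [S [M id = e]]]]]

9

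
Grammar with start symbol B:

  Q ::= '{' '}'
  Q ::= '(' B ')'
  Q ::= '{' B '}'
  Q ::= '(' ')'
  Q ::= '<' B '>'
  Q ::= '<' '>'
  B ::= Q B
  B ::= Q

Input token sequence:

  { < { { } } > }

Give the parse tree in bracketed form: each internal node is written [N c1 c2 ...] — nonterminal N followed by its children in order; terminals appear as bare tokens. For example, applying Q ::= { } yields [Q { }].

B
Q
{ B }
{ Q }
{ < B > }
{ < Q > }
{ < { B } > }
{ < { Q } > }
{ < { { } } > }

[B [Q { [B [Q < [B [Q { [B [Q { }]] }]] >]] }]]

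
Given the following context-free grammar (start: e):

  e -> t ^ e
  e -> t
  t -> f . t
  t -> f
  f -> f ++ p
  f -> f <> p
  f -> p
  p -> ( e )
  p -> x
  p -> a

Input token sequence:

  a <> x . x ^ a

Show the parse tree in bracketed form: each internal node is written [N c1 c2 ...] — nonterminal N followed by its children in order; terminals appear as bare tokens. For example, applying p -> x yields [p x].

e
t ^ e
f . t ^ e
f <> p . t ^ e
p <> p . t ^ e
a <> p . t ^ e
a <> x . t ^ e
a <> x . f ^ e
a <> x . p ^ e
a <> x . x ^ e
a <> x . x ^ t
a <> x . x ^ f
a <> x . x ^ p
a <> x . x ^ a

[e [t [f [f [p a]] <> [p x]] . [t [f [p x]]]] ^ [e [t [f [p a]]]]]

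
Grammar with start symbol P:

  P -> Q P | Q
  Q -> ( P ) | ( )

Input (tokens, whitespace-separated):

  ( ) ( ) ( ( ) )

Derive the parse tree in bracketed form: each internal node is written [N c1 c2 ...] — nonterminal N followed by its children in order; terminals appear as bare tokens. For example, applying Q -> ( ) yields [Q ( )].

[P [Q ( )] [P [Q ( )] [P [Q ( [P [Q ( )]] )]]]]

P
Q P
( ) P
( ) Q P
( ) ( ) P
( ) ( ) Q
( ) ( ) ( P )
( ) ( ) ( Q )
( ) ( ) ( ( ) )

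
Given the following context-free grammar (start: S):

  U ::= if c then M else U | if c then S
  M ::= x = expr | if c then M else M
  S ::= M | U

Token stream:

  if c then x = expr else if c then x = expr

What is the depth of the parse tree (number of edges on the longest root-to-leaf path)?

5

[S [U if c then [M x = expr] else [U if c then [S [M x = expr]]]]]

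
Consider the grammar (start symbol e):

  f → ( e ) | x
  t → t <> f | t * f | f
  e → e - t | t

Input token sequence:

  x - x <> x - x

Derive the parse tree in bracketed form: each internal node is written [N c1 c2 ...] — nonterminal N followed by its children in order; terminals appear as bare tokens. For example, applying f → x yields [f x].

[e [e [e [t [f x]]] - [t [t [f x]] <> [f x]]] - [t [f x]]]

e
e - t
e - t - t
t - t - t
f - t - t
x - t - t
x - t <> f - t
x - f <> f - t
x - x <> f - t
x - x <> x - t
x - x <> x - f
x - x <> x - x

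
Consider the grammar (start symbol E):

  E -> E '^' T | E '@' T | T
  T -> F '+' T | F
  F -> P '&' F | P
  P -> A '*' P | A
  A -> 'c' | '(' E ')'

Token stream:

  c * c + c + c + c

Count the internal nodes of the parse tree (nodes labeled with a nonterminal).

[E [T [F [P [A c] * [P [A c]]]] + [T [F [P [A c]]] + [T [F [P [A c]]] + [T [F [P [A c]]]]]]]]

19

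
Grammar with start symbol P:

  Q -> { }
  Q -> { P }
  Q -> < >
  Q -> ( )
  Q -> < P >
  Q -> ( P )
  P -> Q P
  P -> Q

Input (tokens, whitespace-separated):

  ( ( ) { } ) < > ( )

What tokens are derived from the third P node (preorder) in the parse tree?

[P [Q ( [P [Q ( )] [P [Q { }]]] )] [P [Q < >] [P [Q ( )]]]]

{ }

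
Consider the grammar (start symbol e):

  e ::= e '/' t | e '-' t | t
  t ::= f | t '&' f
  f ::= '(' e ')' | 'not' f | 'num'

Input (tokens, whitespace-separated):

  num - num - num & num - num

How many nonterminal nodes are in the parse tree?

14

[e [e [e [e [t [f num]]] - [t [f num]]] - [t [t [f num]] & [f num]]] - [t [f num]]]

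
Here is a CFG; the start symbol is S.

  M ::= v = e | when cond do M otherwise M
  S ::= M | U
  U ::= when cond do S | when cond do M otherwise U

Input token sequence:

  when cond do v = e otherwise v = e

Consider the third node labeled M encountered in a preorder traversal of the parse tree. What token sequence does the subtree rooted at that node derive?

[S [M when cond do [M v = e] otherwise [M v = e]]]

v = e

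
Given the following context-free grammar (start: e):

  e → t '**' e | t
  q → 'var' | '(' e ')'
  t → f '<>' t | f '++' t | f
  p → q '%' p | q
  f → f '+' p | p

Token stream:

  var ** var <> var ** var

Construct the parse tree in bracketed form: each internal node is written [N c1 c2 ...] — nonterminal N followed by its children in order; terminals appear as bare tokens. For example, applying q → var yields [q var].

e
t ** e
f ** e
p ** e
q ** e
var ** e
var ** t ** e
var ** f <> t ** e
var ** p <> t ** e
var ** q <> t ** e
var ** var <> t ** e
var ** var <> f ** e
var ** var <> p ** e
var ** var <> q ** e
var ** var <> var ** e
var ** var <> var ** t
var ** var <> var ** f
var ** var <> var ** p
var ** var <> var ** q
var ** var <> var ** var

[e [t [f [p [q var]]]] ** [e [t [f [p [q var]]] <> [t [f [p [q var]]]]] ** [e [t [f [p [q var]]]]]]]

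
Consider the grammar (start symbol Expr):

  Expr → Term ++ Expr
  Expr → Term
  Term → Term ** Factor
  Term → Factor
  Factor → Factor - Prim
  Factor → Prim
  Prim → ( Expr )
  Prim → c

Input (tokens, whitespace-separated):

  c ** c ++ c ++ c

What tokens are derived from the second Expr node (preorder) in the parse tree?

c ++ c

[Expr [Term [Term [Factor [Prim c]]] ** [Factor [Prim c]]] ++ [Expr [Term [Factor [Prim c]]] ++ [Expr [Term [Factor [Prim c]]]]]]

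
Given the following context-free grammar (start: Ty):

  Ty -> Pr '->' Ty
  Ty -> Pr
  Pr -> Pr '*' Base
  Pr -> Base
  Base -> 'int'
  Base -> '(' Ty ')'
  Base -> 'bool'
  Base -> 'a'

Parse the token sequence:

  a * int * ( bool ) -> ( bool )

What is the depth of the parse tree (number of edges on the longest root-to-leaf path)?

[Ty [Pr [Pr [Pr [Base a]] * [Base int]] * [Base ( [Ty [Pr [Base bool]]] )]] -> [Ty [Pr [Base ( [Ty [Pr [Base bool]]] )]]]]

7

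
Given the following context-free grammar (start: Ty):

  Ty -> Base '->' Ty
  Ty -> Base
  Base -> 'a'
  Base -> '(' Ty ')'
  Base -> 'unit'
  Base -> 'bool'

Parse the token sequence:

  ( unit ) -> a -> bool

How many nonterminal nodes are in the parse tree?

[Ty [Base ( [Ty [Base unit]] )] -> [Ty [Base a] -> [Ty [Base bool]]]]

8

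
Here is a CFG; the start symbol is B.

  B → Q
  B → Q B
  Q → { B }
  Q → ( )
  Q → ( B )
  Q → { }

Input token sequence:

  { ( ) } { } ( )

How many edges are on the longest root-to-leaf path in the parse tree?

[B [Q { [B [Q ( )]] }] [B [Q { }] [B [Q ( )]]]]

4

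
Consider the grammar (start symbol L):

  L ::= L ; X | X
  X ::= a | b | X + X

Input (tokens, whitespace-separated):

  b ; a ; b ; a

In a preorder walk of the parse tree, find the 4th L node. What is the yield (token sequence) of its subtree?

[L [L [L [L [X b]] ; [X a]] ; [X b]] ; [X a]]

b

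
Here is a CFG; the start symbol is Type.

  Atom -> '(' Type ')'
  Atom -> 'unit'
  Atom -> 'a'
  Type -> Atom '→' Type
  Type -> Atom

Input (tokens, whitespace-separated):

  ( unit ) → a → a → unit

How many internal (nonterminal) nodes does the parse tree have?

[Type [Atom ( [Type [Atom unit]] )] → [Type [Atom a] → [Type [Atom a] → [Type [Atom unit]]]]]

10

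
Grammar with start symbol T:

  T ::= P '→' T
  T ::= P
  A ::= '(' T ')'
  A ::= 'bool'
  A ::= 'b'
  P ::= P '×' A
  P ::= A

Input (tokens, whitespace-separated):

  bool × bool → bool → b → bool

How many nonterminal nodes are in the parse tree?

[T [P [P [A bool]] × [A bool]] → [T [P [A bool]] → [T [P [A b]] → [T [P [A bool]]]]]]

14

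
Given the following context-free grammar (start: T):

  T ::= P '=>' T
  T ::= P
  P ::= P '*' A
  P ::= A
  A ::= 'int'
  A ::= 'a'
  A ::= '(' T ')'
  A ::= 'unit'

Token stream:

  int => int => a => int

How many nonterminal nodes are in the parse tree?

12

[T [P [A int]] => [T [P [A int]] => [T [P [A a]] => [T [P [A int]]]]]]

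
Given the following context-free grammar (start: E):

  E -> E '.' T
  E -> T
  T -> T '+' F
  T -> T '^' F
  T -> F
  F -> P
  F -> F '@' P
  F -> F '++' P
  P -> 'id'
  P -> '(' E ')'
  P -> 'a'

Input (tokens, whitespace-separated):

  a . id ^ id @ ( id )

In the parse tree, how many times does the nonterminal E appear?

[E [E [T [F [P a]]]] . [T [T [F [P id]]] ^ [F [F [P id]] @ [P ( [E [T [F [P id]]]] )]]]]

3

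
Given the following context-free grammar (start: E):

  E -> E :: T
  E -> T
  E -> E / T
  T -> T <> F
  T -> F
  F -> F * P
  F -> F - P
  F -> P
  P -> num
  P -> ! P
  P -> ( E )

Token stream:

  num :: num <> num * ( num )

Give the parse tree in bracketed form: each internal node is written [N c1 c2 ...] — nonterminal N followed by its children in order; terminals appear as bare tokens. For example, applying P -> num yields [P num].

E
E :: T
T :: T
F :: T
P :: T
num :: T
num :: T <> F
num :: F <> F
num :: P <> F
num :: num <> F
num :: num <> F * P
num :: num <> P * P
num :: num <> num * P
num :: num <> num * ( E )
num :: num <> num * ( T )
num :: num <> num * ( F )
num :: num <> num * ( P )
num :: num <> num * ( num )

[E [E [T [F [P num]]]] :: [T [T [F [P num]]] <> [F [F [P num]] * [P ( [E [T [F [P num]]]] )]]]]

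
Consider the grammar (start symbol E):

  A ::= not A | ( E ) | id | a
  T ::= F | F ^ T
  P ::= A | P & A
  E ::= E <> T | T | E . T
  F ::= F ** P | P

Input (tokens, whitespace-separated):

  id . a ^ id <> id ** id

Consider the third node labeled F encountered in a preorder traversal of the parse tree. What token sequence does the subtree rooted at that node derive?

id

[E [E [E [T [F [P [A id]]]]] . [T [F [P [A a]]] ^ [T [F [P [A id]]]]]] <> [T [F [F [P [A id]]] ** [P [A id]]]]]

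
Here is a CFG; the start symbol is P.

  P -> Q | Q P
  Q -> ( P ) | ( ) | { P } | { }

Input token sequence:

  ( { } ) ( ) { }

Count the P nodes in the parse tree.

4

[P [Q ( [P [Q { }]] )] [P [Q ( )] [P [Q { }]]]]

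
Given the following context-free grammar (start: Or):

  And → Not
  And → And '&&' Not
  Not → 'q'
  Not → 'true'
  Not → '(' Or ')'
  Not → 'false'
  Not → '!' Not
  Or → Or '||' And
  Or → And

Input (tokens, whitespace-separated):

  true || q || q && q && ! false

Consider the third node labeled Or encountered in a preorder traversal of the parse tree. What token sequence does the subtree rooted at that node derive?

[Or [Or [Or [And [Not true]]] || [And [Not q]]] || [And [And [And [Not q]] && [Not q]] && [Not ! [Not false]]]]

true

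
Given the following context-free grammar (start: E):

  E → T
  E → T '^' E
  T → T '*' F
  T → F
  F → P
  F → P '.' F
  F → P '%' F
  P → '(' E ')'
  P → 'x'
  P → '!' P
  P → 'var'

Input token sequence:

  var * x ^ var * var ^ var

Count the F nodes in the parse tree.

5

[E [T [T [F [P var]]] * [F [P x]]] ^ [E [T [T [F [P var]]] * [F [P var]]] ^ [E [T [F [P var]]]]]]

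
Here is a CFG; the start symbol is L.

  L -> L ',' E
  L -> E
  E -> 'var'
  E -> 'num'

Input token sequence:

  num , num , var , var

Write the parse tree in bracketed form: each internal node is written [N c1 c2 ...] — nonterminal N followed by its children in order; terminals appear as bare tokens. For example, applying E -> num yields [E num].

[L [L [L [L [E num]] , [E num]] , [E var]] , [E var]]

L
L , E
L , E , E
L , E , E , E
E , E , E , E
num , E , E , E
num , num , E , E
num , num , var , E
num , num , var , var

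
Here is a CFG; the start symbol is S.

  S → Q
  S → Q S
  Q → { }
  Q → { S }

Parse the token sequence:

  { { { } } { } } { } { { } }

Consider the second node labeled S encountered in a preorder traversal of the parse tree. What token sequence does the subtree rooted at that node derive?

{ { } } { }

[S [Q { [S [Q { [S [Q { }]] }] [S [Q { }]]] }] [S [Q { }] [S [Q { [S [Q { }]] }]]]]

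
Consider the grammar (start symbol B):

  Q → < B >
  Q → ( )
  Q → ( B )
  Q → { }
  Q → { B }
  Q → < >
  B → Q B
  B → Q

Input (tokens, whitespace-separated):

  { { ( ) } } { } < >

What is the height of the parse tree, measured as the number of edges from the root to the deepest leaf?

[B [Q { [B [Q { [B [Q ( )]] }]] }] [B [Q { }] [B [Q < >]]]]

6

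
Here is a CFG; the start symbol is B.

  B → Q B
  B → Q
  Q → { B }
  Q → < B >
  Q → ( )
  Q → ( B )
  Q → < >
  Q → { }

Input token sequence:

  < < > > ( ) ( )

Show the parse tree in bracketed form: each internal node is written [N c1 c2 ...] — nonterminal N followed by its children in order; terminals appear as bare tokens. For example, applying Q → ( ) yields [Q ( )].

B
Q B
< B > B
< Q > B
< < > > B
< < > > Q B
< < > > ( ) B
< < > > ( ) Q
< < > > ( ) ( )

[B [Q < [B [Q < >]] >] [B [Q ( )] [B [Q ( )]]]]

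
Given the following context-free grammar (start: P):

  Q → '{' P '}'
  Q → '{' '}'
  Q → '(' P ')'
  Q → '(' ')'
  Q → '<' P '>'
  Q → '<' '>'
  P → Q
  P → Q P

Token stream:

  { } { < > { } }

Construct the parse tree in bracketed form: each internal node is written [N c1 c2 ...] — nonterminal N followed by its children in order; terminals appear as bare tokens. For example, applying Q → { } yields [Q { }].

[P [Q { }] [P [Q { [P [Q < >] [P [Q { }]]] }]]]

P
Q P
{ } P
{ } Q
{ } { P }
{ } { Q P }
{ } { < > P }
{ } { < > Q }
{ } { < > { } }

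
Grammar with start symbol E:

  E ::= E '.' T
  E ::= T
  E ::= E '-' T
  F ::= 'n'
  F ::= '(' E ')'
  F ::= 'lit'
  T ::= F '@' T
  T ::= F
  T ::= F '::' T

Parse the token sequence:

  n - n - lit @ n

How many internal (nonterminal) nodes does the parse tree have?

[E [E [E [T [F n]]] - [T [F n]]] - [T [F lit] @ [T [F n]]]]

11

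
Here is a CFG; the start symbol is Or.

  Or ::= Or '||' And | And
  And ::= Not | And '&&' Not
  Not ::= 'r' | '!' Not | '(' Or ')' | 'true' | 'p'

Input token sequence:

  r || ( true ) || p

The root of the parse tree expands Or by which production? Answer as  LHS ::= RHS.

Or ::= Or '||' And

[Or [Or [Or [And [Not r]]] || [And [Not ( [Or [And [Not true]]] )]]] || [And [Not p]]]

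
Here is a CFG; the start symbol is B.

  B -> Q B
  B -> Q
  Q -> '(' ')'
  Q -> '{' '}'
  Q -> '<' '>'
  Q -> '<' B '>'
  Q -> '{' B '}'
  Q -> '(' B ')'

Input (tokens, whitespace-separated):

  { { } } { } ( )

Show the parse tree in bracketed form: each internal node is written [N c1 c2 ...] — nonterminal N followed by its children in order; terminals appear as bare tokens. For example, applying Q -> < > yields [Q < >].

B
Q B
{ B } B
{ Q } B
{ { } } B
{ { } } Q B
{ { } } { } B
{ { } } { } Q
{ { } } { } ( )

[B [Q { [B [Q { }]] }] [B [Q { }] [B [Q ( )]]]]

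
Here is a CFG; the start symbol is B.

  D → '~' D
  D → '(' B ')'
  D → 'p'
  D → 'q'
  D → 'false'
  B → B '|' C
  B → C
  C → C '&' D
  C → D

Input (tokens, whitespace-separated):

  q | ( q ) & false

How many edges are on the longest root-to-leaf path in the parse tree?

7

[B [B [C [D q]]] | [C [C [D ( [B [C [D q]]] )]] & [D false]]]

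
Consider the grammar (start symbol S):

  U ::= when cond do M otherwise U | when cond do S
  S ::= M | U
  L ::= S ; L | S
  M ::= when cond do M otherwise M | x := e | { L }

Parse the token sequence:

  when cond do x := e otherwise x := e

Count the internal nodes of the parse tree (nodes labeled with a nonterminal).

[S [M when cond do [M x := e] otherwise [M x := e]]]

4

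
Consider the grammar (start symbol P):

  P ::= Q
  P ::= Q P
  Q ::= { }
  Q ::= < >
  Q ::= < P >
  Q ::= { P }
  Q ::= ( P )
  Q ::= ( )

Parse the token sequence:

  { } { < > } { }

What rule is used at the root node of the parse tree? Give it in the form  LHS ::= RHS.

[P [Q { }] [P [Q { [P [Q < >]] }] [P [Q { }]]]]

P ::= Q P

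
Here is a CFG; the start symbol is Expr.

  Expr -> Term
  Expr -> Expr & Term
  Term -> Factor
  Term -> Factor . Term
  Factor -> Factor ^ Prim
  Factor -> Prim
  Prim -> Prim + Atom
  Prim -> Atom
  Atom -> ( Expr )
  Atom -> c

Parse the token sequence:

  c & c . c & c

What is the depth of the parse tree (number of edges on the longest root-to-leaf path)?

[Expr [Expr [Expr [Term [Factor [Prim [Atom c]]]]] & [Term [Factor [Prim [Atom c]]] . [Term [Factor [Prim [Atom c]]]]]] & [Term [Factor [Prim [Atom c]]]]]

7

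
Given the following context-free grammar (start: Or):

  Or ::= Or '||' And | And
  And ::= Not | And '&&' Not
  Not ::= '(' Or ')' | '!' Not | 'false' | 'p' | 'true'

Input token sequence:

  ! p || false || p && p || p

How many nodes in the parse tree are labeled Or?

[Or [Or [Or [Or [And [Not ! [Not p]]]] || [And [Not false]]] || [And [And [Not p]] && [Not p]]] || [And [Not p]]]

4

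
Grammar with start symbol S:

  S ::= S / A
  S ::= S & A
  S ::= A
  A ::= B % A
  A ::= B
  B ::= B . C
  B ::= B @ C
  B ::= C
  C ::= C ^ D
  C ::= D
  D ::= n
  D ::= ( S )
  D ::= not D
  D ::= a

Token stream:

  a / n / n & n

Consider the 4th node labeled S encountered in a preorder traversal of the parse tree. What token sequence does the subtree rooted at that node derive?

[S [S [S [S [A [B [C [D a]]]]] / [A [B [C [D n]]]]] / [A [B [C [D n]]]]] & [A [B [C [D n]]]]]

a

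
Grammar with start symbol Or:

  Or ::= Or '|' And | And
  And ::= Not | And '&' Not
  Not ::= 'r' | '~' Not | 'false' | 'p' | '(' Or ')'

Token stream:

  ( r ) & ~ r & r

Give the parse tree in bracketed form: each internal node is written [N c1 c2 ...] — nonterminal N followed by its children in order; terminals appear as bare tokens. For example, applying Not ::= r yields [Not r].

[Or [And [And [And [Not ( [Or [And [Not r]]] )]] & [Not ~ [Not r]]] & [Not r]]]

Or
And
And & Not
And & Not & Not
Not & Not & Not
( Or ) & Not & Not
( And ) & Not & Not
( Not ) & Not & Not
( r ) & Not & Not
( r ) & ~ Not & Not
( r ) & ~ r & Not
( r ) & ~ r & r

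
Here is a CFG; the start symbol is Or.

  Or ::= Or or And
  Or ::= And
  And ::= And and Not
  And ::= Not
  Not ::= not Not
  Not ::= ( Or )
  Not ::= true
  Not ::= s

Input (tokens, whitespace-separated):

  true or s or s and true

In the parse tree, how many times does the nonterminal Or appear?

3

[Or [Or [Or [And [Not true]]] or [And [Not s]]] or [And [And [Not s]] and [Not true]]]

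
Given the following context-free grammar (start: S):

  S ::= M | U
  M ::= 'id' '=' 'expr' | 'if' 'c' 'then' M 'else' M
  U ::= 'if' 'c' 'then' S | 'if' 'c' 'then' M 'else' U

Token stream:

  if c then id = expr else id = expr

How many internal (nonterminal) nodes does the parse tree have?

[S [M if c then [M id = expr] else [M id = expr]]]

4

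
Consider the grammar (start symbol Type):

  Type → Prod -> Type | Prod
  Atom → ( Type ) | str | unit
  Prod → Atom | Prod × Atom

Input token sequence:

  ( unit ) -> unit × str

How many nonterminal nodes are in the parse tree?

11

[Type [Prod [Atom ( [Type [Prod [Atom unit]]] )]] -> [Type [Prod [Prod [Atom unit]] × [Atom str]]]]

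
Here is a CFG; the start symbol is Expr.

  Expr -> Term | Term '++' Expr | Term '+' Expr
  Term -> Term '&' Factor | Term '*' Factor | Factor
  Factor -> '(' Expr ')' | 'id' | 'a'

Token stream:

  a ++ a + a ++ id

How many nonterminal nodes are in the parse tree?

[Expr [Term [Factor a]] ++ [Expr [Term [Factor a]] + [Expr [Term [Factor a]] ++ [Expr [Term [Factor id]]]]]]

12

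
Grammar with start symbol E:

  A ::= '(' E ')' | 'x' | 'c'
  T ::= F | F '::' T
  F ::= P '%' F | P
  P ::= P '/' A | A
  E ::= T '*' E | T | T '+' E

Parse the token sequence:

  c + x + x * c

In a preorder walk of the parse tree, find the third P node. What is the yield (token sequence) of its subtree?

[E [T [F [P [A c]]]] + [E [T [F [P [A x]]]] + [E [T [F [P [A x]]]] * [E [T [F [P [A c]]]]]]]]

x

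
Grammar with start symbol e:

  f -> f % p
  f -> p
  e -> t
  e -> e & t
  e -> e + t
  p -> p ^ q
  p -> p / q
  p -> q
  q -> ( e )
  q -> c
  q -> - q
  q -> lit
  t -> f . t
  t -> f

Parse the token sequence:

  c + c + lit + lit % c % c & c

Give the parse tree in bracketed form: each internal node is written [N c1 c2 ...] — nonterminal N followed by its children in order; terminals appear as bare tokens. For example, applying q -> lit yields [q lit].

[e [e [e [e [e [t [f [p [q c]]]]] + [t [f [p [q c]]]]] + [t [f [p [q lit]]]]] + [t [f [f [f [p [q lit]]] % [p [q c]]] % [p [q c]]]]] & [t [f [p [q c]]]]]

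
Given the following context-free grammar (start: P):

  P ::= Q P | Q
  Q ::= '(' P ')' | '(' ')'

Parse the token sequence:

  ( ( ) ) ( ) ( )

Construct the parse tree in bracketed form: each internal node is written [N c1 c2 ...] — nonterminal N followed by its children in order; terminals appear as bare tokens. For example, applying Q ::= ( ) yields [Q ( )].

P
Q P
( P ) P
( Q ) P
( ( ) ) P
( ( ) ) Q P
( ( ) ) ( ) P
( ( ) ) ( ) Q
( ( ) ) ( ) ( )

[P [Q ( [P [Q ( )]] )] [P [Q ( )] [P [Q ( )]]]]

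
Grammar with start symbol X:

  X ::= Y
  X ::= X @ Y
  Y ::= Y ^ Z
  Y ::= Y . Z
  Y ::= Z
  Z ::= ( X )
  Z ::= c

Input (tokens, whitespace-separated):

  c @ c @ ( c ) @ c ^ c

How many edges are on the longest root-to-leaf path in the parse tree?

7

[X [X [X [X [Y [Z c]]] @ [Y [Z c]]] @ [Y [Z ( [X [Y [Z c]]] )]]] @ [Y [Y [Z c]] ^ [Z c]]]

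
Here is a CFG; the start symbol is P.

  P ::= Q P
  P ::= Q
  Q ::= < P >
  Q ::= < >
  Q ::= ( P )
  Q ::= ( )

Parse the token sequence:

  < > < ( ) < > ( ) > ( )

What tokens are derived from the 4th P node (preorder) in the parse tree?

< > ( )

[P [Q < >] [P [Q < [P [Q ( )] [P [Q < >] [P [Q ( )]]]] >] [P [Q ( )]]]]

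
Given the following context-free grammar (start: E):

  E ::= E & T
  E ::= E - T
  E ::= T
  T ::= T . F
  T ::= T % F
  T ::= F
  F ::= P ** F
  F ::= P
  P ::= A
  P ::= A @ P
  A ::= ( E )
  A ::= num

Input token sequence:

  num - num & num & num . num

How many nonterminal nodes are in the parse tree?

[E [E [E [E [T [F [P [A num]]]]] - [T [F [P [A num]]]]] & [T [F [P [A num]]]]] & [T [T [F [P [A num]]]] . [F [P [A num]]]]]

24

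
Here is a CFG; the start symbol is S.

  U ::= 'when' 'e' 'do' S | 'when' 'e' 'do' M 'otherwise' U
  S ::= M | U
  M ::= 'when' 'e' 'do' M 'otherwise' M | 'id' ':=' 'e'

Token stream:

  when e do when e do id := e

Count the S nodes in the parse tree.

3

[S [U when e do [S [U when e do [S [M id := e]]]]]]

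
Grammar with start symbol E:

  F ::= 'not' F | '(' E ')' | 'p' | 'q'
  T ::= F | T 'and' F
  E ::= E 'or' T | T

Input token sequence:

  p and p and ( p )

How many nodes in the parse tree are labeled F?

4

[E [T [T [T [F p]] and [F p]] and [F ( [E [T [F p]]] )]]]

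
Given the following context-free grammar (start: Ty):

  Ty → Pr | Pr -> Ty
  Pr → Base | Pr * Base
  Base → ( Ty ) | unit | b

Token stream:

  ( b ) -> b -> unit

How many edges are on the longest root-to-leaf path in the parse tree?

[Ty [Pr [Base ( [Ty [Pr [Base b]]] )]] -> [Ty [Pr [Base b]] -> [Ty [Pr [Base unit]]]]]

6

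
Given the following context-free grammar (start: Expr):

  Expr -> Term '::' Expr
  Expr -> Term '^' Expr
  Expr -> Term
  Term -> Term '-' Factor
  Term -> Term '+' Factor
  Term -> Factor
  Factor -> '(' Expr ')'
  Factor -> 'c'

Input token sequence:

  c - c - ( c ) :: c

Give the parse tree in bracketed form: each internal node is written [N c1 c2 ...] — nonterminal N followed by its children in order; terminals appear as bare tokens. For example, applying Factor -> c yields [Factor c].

[Expr [Term [Term [Term [Factor c]] - [Factor c]] - [Factor ( [Expr [Term [Factor c]]] )]] :: [Expr [Term [Factor c]]]]

Expr
Term :: Expr
Term - Factor :: Expr
Term - Factor - Factor :: Expr
Factor - Factor - Factor :: Expr
c - Factor - Factor :: Expr
c - c - Factor :: Expr
c - c - ( Expr ) :: Expr
c - c - ( Term ) :: Expr
c - c - ( Factor ) :: Expr
c - c - ( c ) :: Expr
c - c - ( c ) :: Term
c - c - ( c ) :: Factor
c - c - ( c ) :: c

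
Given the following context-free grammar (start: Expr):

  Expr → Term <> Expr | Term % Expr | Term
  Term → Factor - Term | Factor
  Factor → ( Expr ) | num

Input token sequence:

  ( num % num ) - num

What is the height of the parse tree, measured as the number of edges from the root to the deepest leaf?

7

[Expr [Term [Factor ( [Expr [Term [Factor num]] % [Expr [Term [Factor num]]]] )] - [Term [Factor num]]]]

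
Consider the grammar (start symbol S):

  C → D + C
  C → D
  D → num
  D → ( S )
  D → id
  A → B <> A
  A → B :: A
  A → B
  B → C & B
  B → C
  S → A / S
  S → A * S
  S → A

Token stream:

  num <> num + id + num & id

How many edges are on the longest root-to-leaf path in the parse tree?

[S [A [B [C [D num]]] <> [A [B [C [D num] + [C [D id] + [C [D num]]]] & [B [C [D id]]]]]]]

8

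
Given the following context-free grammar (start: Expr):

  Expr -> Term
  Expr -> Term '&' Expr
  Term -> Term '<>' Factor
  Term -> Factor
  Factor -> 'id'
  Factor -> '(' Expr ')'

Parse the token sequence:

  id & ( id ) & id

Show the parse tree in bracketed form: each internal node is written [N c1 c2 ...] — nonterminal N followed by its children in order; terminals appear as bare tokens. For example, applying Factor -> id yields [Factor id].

[Expr [Term [Factor id]] & [Expr [Term [Factor ( [Expr [Term [Factor id]]] )]] & [Expr [Term [Factor id]]]]]

Expr
Term & Expr
Factor & Expr
id & Expr
id & Term & Expr
id & Factor & Expr
id & ( Expr ) & Expr
id & ( Term ) & Expr
id & ( Factor ) & Expr
id & ( id ) & Expr
id & ( id ) & Term
id & ( id ) & Factor
id & ( id ) & id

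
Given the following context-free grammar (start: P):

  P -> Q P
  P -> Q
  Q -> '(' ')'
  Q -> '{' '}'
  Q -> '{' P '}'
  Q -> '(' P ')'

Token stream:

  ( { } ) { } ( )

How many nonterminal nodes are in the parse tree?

8

[P [Q ( [P [Q { }]] )] [P [Q { }] [P [Q ( )]]]]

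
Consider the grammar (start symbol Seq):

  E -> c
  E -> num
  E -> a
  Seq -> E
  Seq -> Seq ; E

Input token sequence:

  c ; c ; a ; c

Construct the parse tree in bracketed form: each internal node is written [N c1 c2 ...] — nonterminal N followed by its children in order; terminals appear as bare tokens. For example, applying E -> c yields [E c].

Seq
Seq ; E
Seq ; E ; E
Seq ; E ; E ; E
E ; E ; E ; E
c ; E ; E ; E
c ; c ; E ; E
c ; c ; a ; E
c ; c ; a ; c

[Seq [Seq [Seq [Seq [E c]] ; [E c]] ; [E a]] ; [E c]]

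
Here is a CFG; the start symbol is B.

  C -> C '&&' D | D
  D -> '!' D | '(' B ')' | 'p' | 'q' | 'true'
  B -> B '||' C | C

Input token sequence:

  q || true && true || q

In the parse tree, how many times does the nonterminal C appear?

[B [B [B [C [D q]]] || [C [C [D true]] && [D true]]] || [C [D q]]]

4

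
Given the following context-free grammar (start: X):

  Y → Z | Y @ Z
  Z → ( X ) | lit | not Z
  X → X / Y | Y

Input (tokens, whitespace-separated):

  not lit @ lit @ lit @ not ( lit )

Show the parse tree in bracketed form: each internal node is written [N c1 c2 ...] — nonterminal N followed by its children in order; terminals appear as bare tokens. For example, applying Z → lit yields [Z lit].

[X [Y [Y [Y [Y [Z not [Z lit]]] @ [Z lit]] @ [Z lit]] @ [Z not [Z ( [X [Y [Z lit]]] )]]]]

X
Y
Y @ Z
Y @ Z @ Z
Y @ Z @ Z @ Z
Z @ Z @ Z @ Z
not Z @ Z @ Z @ Z
not lit @ Z @ Z @ Z
not lit @ lit @ Z @ Z
not lit @ lit @ lit @ Z
not lit @ lit @ lit @ not Z
not lit @ lit @ lit @ not ( X )
not lit @ lit @ lit @ not ( Y )
not lit @ lit @ lit @ not ( Z )
not lit @ lit @ lit @ not ( lit )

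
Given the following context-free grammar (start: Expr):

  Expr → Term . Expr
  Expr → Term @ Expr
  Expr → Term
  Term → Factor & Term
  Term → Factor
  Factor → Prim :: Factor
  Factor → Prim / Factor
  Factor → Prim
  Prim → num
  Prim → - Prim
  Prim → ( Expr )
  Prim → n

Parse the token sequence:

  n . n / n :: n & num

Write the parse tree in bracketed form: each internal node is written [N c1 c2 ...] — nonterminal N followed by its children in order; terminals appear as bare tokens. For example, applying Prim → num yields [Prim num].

Expr
Term . Expr
Factor . Expr
Prim . Expr
n . Expr
n . Term
n . Factor & Term
n . Prim / Factor & Term
n . n / Factor & Term
n . n / Prim :: Factor & Term
n . n / n :: Factor & Term
n . n / n :: Prim & Term
n . n / n :: n & Term
n . n / n :: n & Factor
n . n / n :: n & Prim
n . n / n :: n & num

[Expr [Term [Factor [Prim n]]] . [Expr [Term [Factor [Prim n] / [Factor [Prim n] :: [Factor [Prim n]]]] & [Term [Factor [Prim num]]]]]]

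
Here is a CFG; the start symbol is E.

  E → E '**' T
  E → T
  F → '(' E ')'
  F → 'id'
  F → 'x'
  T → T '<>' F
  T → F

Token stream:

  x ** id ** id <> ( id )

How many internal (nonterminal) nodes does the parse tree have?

14

[E [E [E [T [F x]]] ** [T [F id]]] ** [T [T [F id]] <> [F ( [E [T [F id]]] )]]]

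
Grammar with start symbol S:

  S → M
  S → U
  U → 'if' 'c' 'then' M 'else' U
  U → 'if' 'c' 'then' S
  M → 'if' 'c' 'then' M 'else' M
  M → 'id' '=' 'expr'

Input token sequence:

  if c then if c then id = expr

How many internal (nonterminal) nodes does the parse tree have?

[S [U if c then [S [U if c then [S [M id = expr]]]]]]

6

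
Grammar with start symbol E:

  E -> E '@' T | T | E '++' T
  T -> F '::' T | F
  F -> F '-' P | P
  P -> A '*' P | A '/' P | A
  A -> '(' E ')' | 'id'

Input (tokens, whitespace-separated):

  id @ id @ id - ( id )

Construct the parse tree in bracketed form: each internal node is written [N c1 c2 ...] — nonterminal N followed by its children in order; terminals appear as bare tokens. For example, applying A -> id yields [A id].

[E [E [E [T [F [P [A id]]]]] @ [T [F [P [A id]]]]] @ [T [F [F [P [A id]]] - [P [A ( [E [T [F [P [A id]]]]] )]]]]]

E
E @ T
E @ T @ T
T @ T @ T
F @ T @ T
P @ T @ T
A @ T @ T
id @ T @ T
id @ F @ T
id @ P @ T
id @ A @ T
id @ id @ T
id @ id @ F
id @ id @ F - P
id @ id @ P - P
id @ id @ A - P
id @ id @ id - P
id @ id @ id - A
id @ id @ id - ( E )
id @ id @ id - ( T )
id @ id @ id - ( F )
id @ id @ id - ( P )
id @ id @ id - ( A )
id @ id @ id - ( id )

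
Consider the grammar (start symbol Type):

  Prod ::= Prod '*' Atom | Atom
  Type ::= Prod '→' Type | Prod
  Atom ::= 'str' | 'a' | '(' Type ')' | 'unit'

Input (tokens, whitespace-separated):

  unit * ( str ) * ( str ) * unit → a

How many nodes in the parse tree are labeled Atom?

[Type [Prod [Prod [Prod [Prod [Atom unit]] * [Atom ( [Type [Prod [Atom str]]] )]] * [Atom ( [Type [Prod [Atom str]]] )]] * [Atom unit]] → [Type [Prod [Atom a]]]]

7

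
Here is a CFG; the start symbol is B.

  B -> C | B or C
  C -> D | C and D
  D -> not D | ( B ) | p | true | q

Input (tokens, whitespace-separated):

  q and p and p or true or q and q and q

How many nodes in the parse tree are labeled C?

7

[B [B [B [C [C [C [D q]] and [D p]] and [D p]]] or [C [D true]]] or [C [C [C [D q]] and [D q]] and [D q]]]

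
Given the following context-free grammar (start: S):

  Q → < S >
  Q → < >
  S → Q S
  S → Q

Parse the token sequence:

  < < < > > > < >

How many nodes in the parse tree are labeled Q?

[S [Q < [S [Q < [S [Q < >]] >]] >] [S [Q < >]]]

4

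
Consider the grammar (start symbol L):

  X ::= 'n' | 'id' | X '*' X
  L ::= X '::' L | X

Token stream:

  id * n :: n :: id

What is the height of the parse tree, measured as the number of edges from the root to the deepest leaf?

4

[L [X [X id] * [X n]] :: [L [X n] :: [L [X id]]]]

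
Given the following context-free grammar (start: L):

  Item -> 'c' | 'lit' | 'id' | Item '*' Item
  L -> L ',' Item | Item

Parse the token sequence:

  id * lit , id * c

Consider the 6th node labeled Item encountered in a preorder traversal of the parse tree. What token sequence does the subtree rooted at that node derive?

c

[L [L [Item [Item id] * [Item lit]]] , [Item [Item id] * [Item c]]]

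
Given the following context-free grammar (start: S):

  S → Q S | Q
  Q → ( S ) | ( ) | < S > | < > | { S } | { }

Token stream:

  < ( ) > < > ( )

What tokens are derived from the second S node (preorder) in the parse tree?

[S [Q < [S [Q ( )]] >] [S [Q < >] [S [Q ( )]]]]

( )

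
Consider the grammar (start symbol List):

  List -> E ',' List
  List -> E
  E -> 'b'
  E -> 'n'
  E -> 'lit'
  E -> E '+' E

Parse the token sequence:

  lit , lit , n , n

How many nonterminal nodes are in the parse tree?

[List [E lit] , [List [E lit] , [List [E n] , [List [E n]]]]]

8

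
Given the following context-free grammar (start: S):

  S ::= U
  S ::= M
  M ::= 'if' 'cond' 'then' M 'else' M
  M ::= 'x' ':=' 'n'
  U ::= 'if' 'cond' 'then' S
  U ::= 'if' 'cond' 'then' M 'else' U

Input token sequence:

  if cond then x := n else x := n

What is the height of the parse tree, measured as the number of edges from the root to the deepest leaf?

3

[S [M if cond then [M x := n] else [M x := n]]]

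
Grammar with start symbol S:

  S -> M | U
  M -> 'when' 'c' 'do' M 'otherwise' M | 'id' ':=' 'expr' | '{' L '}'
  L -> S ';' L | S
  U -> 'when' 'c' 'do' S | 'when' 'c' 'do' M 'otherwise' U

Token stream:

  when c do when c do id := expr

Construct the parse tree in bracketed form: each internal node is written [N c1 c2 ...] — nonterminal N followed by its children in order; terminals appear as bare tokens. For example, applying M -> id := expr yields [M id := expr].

[S [U when c do [S [U when c do [S [M id := expr]]]]]]

S
U
when c do S
when c do U
when c do when c do S
when c do when c do M
when c do when c do id := expr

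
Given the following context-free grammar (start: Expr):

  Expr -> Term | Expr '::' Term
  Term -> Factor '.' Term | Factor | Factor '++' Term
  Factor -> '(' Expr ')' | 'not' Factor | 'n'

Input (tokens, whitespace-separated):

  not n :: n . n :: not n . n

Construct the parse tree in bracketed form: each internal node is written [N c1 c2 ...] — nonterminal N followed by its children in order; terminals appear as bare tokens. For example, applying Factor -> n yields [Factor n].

[Expr [Expr [Expr [Term [Factor not [Factor n]]]] :: [Term [Factor n] . [Term [Factor n]]]] :: [Term [Factor not [Factor n]] . [Term [Factor n]]]]

Expr
Expr :: Term
Expr :: Term :: Term
Term :: Term :: Term
Factor :: Term :: Term
not Factor :: Term :: Term
not n :: Term :: Term
not n :: Factor . Term :: Term
not n :: n . Term :: Term
not n :: n . Factor :: Term
not n :: n . n :: Term
not n :: n . n :: Factor . Term
not n :: n . n :: not Factor . Term
not n :: n . n :: not n . Term
not n :: n . n :: not n . Factor
not n :: n . n :: not n . n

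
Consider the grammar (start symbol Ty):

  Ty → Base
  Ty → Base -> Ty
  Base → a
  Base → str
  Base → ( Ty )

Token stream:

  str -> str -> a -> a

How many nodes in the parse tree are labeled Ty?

4

[Ty [Base str] -> [Ty [Base str] -> [Ty [Base a] -> [Ty [Base a]]]]]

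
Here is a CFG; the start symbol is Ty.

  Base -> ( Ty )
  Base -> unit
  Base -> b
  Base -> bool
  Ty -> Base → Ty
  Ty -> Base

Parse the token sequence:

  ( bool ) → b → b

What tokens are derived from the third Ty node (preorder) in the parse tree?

[Ty [Base ( [Ty [Base bool]] )] → [Ty [Base b] → [Ty [Base b]]]]

b → b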